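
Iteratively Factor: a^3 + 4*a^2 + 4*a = (a + 2)*(a^2 + 2*a) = (a + 2)^2*(a)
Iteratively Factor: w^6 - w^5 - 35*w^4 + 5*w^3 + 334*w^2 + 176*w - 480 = (w - 4)*(w^5 + 3*w^4 - 23*w^3 - 87*w^2 - 14*w + 120) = (w - 4)*(w + 2)*(w^4 + w^3 - 25*w^2 - 37*w + 60) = (w - 4)*(w + 2)*(w + 4)*(w^3 - 3*w^2 - 13*w + 15) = (w - 4)*(w - 1)*(w + 2)*(w + 4)*(w^2 - 2*w - 15) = (w - 5)*(w - 4)*(w - 1)*(w + 2)*(w + 4)*(w + 3)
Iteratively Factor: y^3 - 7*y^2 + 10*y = (y)*(y^2 - 7*y + 10) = y*(y - 5)*(y - 2)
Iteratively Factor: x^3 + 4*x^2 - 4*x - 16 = (x + 4)*(x^2 - 4) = (x + 2)*(x + 4)*(x - 2)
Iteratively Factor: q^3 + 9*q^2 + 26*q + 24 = (q + 4)*(q^2 + 5*q + 6) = (q + 2)*(q + 4)*(q + 3)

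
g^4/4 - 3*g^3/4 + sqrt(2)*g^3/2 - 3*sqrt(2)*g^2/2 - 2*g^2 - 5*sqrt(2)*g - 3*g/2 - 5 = (g/2 + 1)*(g/2 + sqrt(2)/2)*(g - 5)*(g + sqrt(2))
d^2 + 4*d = d*(d + 4)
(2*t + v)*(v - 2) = 2*t*v - 4*t + v^2 - 2*v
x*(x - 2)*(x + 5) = x^3 + 3*x^2 - 10*x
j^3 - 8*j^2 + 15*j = j*(j - 5)*(j - 3)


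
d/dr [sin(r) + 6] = cos(r)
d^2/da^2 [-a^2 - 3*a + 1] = -2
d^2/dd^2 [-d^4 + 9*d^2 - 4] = 18 - 12*d^2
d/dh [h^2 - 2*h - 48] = 2*h - 2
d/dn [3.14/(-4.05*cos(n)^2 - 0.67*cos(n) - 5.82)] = -(25.434*cos(n) + 2.1038)*sin(n)/(4.05*cos(n)^2 + 0.67*cos(n) + 5.82)^2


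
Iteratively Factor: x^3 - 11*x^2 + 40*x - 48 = (x - 4)*(x^2 - 7*x + 12) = (x - 4)^2*(x - 3)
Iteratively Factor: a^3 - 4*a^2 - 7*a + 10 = (a + 2)*(a^2 - 6*a + 5) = (a - 5)*(a + 2)*(a - 1)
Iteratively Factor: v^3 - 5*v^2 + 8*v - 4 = (v - 1)*(v^2 - 4*v + 4) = (v - 2)*(v - 1)*(v - 2)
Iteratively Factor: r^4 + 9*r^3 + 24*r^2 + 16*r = (r + 4)*(r^3 + 5*r^2 + 4*r) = (r + 4)^2*(r^2 + r) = r*(r + 4)^2*(r + 1)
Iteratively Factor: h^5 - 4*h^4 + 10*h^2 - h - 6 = (h + 1)*(h^4 - 5*h^3 + 5*h^2 + 5*h - 6) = (h - 2)*(h + 1)*(h^3 - 3*h^2 - h + 3) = (h - 3)*(h - 2)*(h + 1)*(h^2 - 1) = (h - 3)*(h - 2)*(h - 1)*(h + 1)*(h + 1)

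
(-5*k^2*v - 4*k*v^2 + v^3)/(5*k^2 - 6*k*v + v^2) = v*(k + v)/(-k + v)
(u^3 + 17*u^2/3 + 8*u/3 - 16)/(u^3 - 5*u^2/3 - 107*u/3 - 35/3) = (-3*u^3 - 17*u^2 - 8*u + 48)/(-3*u^3 + 5*u^2 + 107*u + 35)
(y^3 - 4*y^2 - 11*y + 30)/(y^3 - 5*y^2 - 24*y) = (y^2 - 7*y + 10)/(y*(y - 8))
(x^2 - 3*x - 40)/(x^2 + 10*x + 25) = (x - 8)/(x + 5)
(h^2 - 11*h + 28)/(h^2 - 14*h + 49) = (h - 4)/(h - 7)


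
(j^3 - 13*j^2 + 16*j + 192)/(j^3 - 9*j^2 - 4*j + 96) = (j - 8)/(j - 4)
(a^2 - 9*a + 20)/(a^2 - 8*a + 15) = (a - 4)/(a - 3)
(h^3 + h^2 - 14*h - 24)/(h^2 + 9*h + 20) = (h^3 + h^2 - 14*h - 24)/(h^2 + 9*h + 20)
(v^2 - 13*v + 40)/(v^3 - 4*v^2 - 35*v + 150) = (v - 8)/(v^2 + v - 30)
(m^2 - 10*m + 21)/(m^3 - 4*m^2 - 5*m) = (-m^2 + 10*m - 21)/(m*(-m^2 + 4*m + 5))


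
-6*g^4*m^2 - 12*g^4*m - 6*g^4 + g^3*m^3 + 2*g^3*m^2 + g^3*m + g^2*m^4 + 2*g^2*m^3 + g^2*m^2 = (-2*g + m)*(3*g + m)*(g*m + g)^2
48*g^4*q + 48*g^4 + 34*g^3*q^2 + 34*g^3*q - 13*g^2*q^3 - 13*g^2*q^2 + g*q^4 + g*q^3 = (-8*g + q)*(-6*g + q)*(g + q)*(g*q + g)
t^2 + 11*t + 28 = (t + 4)*(t + 7)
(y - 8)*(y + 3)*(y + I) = y^3 - 5*y^2 + I*y^2 - 24*y - 5*I*y - 24*I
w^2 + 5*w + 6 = (w + 2)*(w + 3)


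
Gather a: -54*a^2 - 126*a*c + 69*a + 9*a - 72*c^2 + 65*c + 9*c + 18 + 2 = -54*a^2 + a*(78 - 126*c) - 72*c^2 + 74*c + 20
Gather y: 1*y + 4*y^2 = 4*y^2 + y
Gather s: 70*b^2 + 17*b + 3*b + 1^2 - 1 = 70*b^2 + 20*b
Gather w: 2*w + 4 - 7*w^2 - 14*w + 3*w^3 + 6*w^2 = 3*w^3 - w^2 - 12*w + 4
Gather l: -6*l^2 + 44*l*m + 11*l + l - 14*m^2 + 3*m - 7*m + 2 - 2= -6*l^2 + l*(44*m + 12) - 14*m^2 - 4*m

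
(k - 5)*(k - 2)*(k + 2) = k^3 - 5*k^2 - 4*k + 20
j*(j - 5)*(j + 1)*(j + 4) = j^4 - 21*j^2 - 20*j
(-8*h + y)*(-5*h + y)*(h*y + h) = 40*h^3*y + 40*h^3 - 13*h^2*y^2 - 13*h^2*y + h*y^3 + h*y^2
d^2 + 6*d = d*(d + 6)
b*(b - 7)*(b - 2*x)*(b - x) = b^4 - 3*b^3*x - 7*b^3 + 2*b^2*x^2 + 21*b^2*x - 14*b*x^2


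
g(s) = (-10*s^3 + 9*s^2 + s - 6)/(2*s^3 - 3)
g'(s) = -6*s^2*(-10*s^3 + 9*s^2 + s - 6)/(2*s^3 - 3)^2 + (-30*s^2 + 18*s + 1)/(2*s^3 - 3)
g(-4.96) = -5.79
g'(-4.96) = -0.12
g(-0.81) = -1.09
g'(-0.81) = 7.14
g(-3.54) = -5.96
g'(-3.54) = -0.10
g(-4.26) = -5.88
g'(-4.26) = -0.12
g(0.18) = 1.87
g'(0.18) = -0.97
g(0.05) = 1.98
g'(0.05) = -0.60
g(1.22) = -15.11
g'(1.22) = 179.23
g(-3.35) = -5.98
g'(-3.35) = -0.09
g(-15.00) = -5.29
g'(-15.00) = -0.02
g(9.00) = -4.51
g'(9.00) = -0.05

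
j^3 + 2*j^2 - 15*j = j*(j - 3)*(j + 5)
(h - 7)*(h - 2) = h^2 - 9*h + 14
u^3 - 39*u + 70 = (u - 5)*(u - 2)*(u + 7)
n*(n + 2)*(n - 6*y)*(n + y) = n^4 - 5*n^3*y + 2*n^3 - 6*n^2*y^2 - 10*n^2*y - 12*n*y^2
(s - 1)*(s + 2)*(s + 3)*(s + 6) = s^4 + 10*s^3 + 25*s^2 - 36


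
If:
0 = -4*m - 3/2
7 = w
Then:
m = -3/8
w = 7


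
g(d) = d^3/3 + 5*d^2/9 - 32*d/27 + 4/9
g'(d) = d^2 + 10*d/9 - 32/27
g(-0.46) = 1.07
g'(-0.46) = -1.48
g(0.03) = 0.41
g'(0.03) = -1.15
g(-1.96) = 2.39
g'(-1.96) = 0.48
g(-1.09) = 1.96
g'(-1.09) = -1.21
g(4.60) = 39.19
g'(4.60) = 25.09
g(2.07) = 3.33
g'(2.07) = 5.40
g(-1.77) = 2.43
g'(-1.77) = -0.02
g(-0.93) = 1.76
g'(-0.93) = -1.35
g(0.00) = 0.44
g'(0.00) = -1.19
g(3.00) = 10.89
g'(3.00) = 11.15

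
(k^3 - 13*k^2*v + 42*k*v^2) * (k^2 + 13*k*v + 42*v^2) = k^5 - 85*k^3*v^2 + 1764*k*v^4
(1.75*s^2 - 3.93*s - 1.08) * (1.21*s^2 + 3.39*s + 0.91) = 2.1175*s^4 + 1.1772*s^3 - 13.037*s^2 - 7.2375*s - 0.9828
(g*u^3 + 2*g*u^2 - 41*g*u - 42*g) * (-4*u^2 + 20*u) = -4*g*u^5 + 12*g*u^4 + 204*g*u^3 - 652*g*u^2 - 840*g*u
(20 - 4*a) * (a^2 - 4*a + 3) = -4*a^3 + 36*a^2 - 92*a + 60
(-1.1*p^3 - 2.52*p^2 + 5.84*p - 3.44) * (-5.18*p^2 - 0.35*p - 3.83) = 5.698*p^5 + 13.4386*p^4 - 25.1562*p^3 + 25.4268*p^2 - 21.1632*p + 13.1752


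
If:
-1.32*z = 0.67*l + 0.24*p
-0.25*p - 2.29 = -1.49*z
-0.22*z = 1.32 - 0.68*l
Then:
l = 2.04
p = -7.36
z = 0.30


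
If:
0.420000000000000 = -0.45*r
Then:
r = -0.93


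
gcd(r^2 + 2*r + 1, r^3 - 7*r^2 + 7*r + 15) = r + 1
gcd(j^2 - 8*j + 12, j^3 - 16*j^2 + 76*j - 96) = j^2 - 8*j + 12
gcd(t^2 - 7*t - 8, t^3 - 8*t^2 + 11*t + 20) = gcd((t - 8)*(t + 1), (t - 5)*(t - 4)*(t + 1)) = t + 1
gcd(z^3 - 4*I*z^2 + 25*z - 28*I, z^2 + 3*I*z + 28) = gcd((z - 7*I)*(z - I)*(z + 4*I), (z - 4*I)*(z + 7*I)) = 1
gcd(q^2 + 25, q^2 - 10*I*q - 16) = 1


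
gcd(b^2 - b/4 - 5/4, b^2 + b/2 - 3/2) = 1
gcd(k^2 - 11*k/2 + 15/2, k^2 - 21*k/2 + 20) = k - 5/2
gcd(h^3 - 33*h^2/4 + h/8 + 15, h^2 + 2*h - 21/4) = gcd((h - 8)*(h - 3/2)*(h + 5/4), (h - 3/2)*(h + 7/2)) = h - 3/2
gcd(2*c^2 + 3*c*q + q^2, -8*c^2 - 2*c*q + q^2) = 2*c + q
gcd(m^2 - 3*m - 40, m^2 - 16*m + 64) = m - 8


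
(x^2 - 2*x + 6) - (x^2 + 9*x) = 6 - 11*x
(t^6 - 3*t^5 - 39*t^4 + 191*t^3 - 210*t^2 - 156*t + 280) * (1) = t^6 - 3*t^5 - 39*t^4 + 191*t^3 - 210*t^2 - 156*t + 280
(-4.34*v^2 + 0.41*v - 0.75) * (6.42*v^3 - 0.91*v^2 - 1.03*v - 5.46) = -27.8628*v^5 + 6.5816*v^4 - 0.717899999999999*v^3 + 23.9566*v^2 - 1.4661*v + 4.095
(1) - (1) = 0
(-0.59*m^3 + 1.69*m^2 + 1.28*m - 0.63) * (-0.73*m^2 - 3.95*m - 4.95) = 0.4307*m^5 + 1.0968*m^4 - 4.6894*m^3 - 12.9616*m^2 - 3.8475*m + 3.1185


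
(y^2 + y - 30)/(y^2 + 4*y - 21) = (y^2 + y - 30)/(y^2 + 4*y - 21)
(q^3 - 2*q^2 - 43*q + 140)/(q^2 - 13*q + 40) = (q^2 + 3*q - 28)/(q - 8)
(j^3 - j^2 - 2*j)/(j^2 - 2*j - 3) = j*(j - 2)/(j - 3)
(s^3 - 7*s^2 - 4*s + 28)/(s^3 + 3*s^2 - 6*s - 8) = (s^2 - 5*s - 14)/(s^2 + 5*s + 4)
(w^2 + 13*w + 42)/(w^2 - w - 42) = (w + 7)/(w - 7)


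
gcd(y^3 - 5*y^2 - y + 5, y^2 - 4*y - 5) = y^2 - 4*y - 5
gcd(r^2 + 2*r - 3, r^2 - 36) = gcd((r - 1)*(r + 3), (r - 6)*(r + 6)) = 1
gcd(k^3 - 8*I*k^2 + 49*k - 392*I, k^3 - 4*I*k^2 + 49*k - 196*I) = k^2 + 49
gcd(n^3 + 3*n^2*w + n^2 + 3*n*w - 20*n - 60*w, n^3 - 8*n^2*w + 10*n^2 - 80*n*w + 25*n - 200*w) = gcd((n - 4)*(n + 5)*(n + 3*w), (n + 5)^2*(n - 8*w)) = n + 5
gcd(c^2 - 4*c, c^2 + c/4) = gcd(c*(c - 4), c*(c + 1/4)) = c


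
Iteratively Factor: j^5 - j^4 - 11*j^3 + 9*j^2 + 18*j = (j)*(j^4 - j^3 - 11*j^2 + 9*j + 18) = j*(j - 2)*(j^3 + j^2 - 9*j - 9) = j*(j - 3)*(j - 2)*(j^2 + 4*j + 3) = j*(j - 3)*(j - 2)*(j + 3)*(j + 1)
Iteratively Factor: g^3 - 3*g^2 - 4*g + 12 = (g - 3)*(g^2 - 4) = (g - 3)*(g + 2)*(g - 2)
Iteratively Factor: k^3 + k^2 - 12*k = (k - 3)*(k^2 + 4*k) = k*(k - 3)*(k + 4)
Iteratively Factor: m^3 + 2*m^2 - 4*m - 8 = (m - 2)*(m^2 + 4*m + 4) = (m - 2)*(m + 2)*(m + 2)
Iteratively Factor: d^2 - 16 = (d - 4)*(d + 4)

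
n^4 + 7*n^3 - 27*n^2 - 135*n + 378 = (n - 3)^2*(n + 6)*(n + 7)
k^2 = k^2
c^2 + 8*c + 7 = (c + 1)*(c + 7)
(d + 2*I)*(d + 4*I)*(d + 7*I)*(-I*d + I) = -I*d^4 + 13*d^3 + I*d^3 - 13*d^2 + 50*I*d^2 - 56*d - 50*I*d + 56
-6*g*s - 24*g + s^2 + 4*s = (-6*g + s)*(s + 4)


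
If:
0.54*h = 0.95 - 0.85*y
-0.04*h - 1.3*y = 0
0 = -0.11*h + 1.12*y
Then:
No Solution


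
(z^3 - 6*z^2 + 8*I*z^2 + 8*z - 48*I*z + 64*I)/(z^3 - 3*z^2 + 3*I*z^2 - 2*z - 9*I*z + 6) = (z^3 + z^2*(-6 + 8*I) + z*(8 - 48*I) + 64*I)/(z^3 + z^2*(-3 + 3*I) + z*(-2 - 9*I) + 6)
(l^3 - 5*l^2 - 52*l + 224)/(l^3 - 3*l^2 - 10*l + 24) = (l^2 - l - 56)/(l^2 + l - 6)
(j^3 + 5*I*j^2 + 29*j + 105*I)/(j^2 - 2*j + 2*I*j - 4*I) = (j^3 + 5*I*j^2 + 29*j + 105*I)/(j^2 + 2*j*(-1 + I) - 4*I)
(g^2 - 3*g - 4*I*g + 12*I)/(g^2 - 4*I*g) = (g - 3)/g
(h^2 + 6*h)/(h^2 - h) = (h + 6)/(h - 1)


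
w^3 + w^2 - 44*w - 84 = (w - 7)*(w + 2)*(w + 6)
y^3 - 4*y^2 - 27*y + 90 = (y - 6)*(y - 3)*(y + 5)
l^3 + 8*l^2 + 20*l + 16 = (l + 2)^2*(l + 4)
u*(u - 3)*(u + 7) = u^3 + 4*u^2 - 21*u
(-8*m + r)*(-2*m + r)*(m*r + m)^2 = 16*m^4*r^2 + 32*m^4*r + 16*m^4 - 10*m^3*r^3 - 20*m^3*r^2 - 10*m^3*r + m^2*r^4 + 2*m^2*r^3 + m^2*r^2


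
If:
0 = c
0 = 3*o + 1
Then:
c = 0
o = -1/3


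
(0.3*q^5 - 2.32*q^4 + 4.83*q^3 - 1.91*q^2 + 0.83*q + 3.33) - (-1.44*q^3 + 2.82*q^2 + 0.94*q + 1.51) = 0.3*q^5 - 2.32*q^4 + 6.27*q^3 - 4.73*q^2 - 0.11*q + 1.82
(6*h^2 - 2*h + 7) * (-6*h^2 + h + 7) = -36*h^4 + 18*h^3 - 2*h^2 - 7*h + 49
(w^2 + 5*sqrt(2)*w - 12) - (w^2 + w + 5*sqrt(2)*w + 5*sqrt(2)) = -w - 12 - 5*sqrt(2)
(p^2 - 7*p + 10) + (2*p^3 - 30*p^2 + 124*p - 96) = 2*p^3 - 29*p^2 + 117*p - 86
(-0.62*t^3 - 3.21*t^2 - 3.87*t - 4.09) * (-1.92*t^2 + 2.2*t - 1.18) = 1.1904*t^5 + 4.7992*t^4 + 1.1*t^3 + 3.1266*t^2 - 4.4314*t + 4.8262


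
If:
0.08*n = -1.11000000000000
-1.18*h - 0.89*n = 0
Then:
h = 10.47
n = -13.88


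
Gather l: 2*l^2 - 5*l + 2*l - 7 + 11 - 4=2*l^2 - 3*l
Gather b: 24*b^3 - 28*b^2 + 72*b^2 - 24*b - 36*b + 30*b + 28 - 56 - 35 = 24*b^3 + 44*b^2 - 30*b - 63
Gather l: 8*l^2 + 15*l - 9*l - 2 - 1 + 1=8*l^2 + 6*l - 2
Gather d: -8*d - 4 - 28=-8*d - 32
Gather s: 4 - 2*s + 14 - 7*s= 18 - 9*s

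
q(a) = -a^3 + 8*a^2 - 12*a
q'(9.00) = -111.00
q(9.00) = -189.00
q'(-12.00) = -636.00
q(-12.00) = 3024.00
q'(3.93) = 4.55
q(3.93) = 15.70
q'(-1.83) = -51.33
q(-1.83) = 54.88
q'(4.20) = 2.28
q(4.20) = 16.63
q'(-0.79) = -26.51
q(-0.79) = 14.97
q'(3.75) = 5.81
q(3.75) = 14.77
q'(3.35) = 7.93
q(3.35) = 11.98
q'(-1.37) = -39.55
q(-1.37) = 34.03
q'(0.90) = -0.03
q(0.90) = -5.05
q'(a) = -3*a^2 + 16*a - 12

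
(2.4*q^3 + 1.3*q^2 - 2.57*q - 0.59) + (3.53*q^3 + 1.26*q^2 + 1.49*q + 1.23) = 5.93*q^3 + 2.56*q^2 - 1.08*q + 0.64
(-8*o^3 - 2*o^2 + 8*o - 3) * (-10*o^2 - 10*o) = 80*o^5 + 100*o^4 - 60*o^3 - 50*o^2 + 30*o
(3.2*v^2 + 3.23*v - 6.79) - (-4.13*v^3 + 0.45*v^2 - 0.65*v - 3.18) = 4.13*v^3 + 2.75*v^2 + 3.88*v - 3.61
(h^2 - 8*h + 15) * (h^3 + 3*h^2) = h^5 - 5*h^4 - 9*h^3 + 45*h^2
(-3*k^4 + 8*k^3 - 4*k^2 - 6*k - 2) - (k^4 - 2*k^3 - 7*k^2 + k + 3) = -4*k^4 + 10*k^3 + 3*k^2 - 7*k - 5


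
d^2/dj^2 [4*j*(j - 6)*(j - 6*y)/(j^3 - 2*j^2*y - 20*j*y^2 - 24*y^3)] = 16*(-2*j*y - 3*j + 2*y^2 + 12*y)/(j^4 + 8*j^3*y + 24*j^2*y^2 + 32*j*y^3 + 16*y^4)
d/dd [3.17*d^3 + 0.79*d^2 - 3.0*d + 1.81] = 9.51*d^2 + 1.58*d - 3.0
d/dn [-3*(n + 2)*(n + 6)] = -6*n - 24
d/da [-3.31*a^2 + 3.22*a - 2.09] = 3.22 - 6.62*a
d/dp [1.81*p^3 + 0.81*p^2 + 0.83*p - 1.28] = 5.43*p^2 + 1.62*p + 0.83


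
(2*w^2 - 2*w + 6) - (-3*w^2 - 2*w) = 5*w^2 + 6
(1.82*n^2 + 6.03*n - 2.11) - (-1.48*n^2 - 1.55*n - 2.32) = 3.3*n^2 + 7.58*n + 0.21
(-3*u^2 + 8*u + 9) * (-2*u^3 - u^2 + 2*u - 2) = 6*u^5 - 13*u^4 - 32*u^3 + 13*u^2 + 2*u - 18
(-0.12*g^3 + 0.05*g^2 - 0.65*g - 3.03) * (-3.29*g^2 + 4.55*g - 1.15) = 0.3948*g^5 - 0.7105*g^4 + 2.504*g^3 + 6.9537*g^2 - 13.039*g + 3.4845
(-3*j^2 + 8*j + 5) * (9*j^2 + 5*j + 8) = -27*j^4 + 57*j^3 + 61*j^2 + 89*j + 40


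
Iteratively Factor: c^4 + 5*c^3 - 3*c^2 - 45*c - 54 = (c - 3)*(c^3 + 8*c^2 + 21*c + 18) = (c - 3)*(c + 3)*(c^2 + 5*c + 6) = (c - 3)*(c + 2)*(c + 3)*(c + 3)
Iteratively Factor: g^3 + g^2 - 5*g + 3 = (g - 1)*(g^2 + 2*g - 3) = (g - 1)*(g + 3)*(g - 1)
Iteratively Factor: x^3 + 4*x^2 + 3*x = (x + 1)*(x^2 + 3*x) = x*(x + 1)*(x + 3)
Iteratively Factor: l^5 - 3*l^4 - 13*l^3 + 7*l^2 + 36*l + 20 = (l + 1)*(l^4 - 4*l^3 - 9*l^2 + 16*l + 20) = (l + 1)^2*(l^3 - 5*l^2 - 4*l + 20) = (l + 1)^2*(l + 2)*(l^2 - 7*l + 10) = (l - 2)*(l + 1)^2*(l + 2)*(l - 5)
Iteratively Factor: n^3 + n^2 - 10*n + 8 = (n - 1)*(n^2 + 2*n - 8) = (n - 1)*(n + 4)*(n - 2)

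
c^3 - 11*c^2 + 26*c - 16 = (c - 8)*(c - 2)*(c - 1)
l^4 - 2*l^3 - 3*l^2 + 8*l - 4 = (l - 2)*(l - 1)^2*(l + 2)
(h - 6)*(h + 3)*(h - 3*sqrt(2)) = h^3 - 3*sqrt(2)*h^2 - 3*h^2 - 18*h + 9*sqrt(2)*h + 54*sqrt(2)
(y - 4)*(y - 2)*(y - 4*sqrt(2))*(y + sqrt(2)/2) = y^4 - 6*y^3 - 7*sqrt(2)*y^3/2 + 4*y^2 + 21*sqrt(2)*y^2 - 28*sqrt(2)*y + 24*y - 32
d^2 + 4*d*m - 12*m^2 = (d - 2*m)*(d + 6*m)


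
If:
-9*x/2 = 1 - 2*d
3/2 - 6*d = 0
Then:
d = 1/4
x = -1/9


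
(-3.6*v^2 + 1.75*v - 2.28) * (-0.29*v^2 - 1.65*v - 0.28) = 1.044*v^4 + 5.4325*v^3 - 1.2183*v^2 + 3.272*v + 0.6384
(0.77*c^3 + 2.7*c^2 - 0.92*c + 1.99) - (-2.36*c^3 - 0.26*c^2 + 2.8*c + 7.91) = 3.13*c^3 + 2.96*c^2 - 3.72*c - 5.92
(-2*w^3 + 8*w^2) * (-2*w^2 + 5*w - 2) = 4*w^5 - 26*w^4 + 44*w^3 - 16*w^2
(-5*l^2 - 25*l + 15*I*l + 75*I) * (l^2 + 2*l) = -5*l^4 - 35*l^3 + 15*I*l^3 - 50*l^2 + 105*I*l^2 + 150*I*l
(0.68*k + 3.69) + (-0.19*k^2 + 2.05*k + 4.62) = -0.19*k^2 + 2.73*k + 8.31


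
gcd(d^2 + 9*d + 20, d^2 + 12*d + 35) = d + 5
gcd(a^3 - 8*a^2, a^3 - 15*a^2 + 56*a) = a^2 - 8*a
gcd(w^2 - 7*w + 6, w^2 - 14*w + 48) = w - 6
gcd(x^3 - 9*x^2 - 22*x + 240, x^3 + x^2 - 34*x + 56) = 1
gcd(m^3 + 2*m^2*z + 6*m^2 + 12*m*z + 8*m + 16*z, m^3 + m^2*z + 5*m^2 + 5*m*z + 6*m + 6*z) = m + 2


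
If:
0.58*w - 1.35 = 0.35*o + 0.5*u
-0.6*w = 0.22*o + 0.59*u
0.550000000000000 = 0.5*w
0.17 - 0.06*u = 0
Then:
No Solution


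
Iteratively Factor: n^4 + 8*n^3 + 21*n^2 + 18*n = (n + 2)*(n^3 + 6*n^2 + 9*n) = (n + 2)*(n + 3)*(n^2 + 3*n) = n*(n + 2)*(n + 3)*(n + 3)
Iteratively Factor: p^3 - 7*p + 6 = (p - 1)*(p^2 + p - 6) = (p - 1)*(p + 3)*(p - 2)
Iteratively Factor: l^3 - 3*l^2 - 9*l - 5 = (l + 1)*(l^2 - 4*l - 5) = (l + 1)^2*(l - 5)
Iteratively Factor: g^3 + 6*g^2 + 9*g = (g)*(g^2 + 6*g + 9) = g*(g + 3)*(g + 3)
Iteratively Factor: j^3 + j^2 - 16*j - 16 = (j + 1)*(j^2 - 16) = (j - 4)*(j + 1)*(j + 4)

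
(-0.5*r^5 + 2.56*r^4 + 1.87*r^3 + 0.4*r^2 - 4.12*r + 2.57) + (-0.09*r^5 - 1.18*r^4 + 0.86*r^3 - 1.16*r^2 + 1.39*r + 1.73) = -0.59*r^5 + 1.38*r^4 + 2.73*r^3 - 0.76*r^2 - 2.73*r + 4.3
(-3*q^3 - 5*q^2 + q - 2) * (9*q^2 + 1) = -27*q^5 - 45*q^4 + 6*q^3 - 23*q^2 + q - 2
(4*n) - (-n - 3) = 5*n + 3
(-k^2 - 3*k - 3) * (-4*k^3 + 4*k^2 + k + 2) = 4*k^5 + 8*k^4 - k^3 - 17*k^2 - 9*k - 6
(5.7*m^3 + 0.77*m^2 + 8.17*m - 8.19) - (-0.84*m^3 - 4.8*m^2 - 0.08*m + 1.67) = 6.54*m^3 + 5.57*m^2 + 8.25*m - 9.86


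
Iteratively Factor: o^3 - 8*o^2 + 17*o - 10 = (o - 5)*(o^2 - 3*o + 2) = (o - 5)*(o - 1)*(o - 2)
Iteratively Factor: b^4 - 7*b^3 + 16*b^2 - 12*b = (b - 3)*(b^3 - 4*b^2 + 4*b) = (b - 3)*(b - 2)*(b^2 - 2*b) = b*(b - 3)*(b - 2)*(b - 2)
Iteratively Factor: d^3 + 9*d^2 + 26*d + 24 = (d + 3)*(d^2 + 6*d + 8) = (d + 2)*(d + 3)*(d + 4)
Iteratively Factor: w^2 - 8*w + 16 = (w - 4)*(w - 4)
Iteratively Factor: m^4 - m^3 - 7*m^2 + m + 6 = (m - 3)*(m^3 + 2*m^2 - m - 2) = (m - 3)*(m + 2)*(m^2 - 1) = (m - 3)*(m + 1)*(m + 2)*(m - 1)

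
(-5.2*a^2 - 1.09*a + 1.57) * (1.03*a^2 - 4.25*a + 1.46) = -5.356*a^4 + 20.9773*a^3 - 1.3424*a^2 - 8.2639*a + 2.2922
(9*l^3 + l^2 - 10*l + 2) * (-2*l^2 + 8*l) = -18*l^5 + 70*l^4 + 28*l^3 - 84*l^2 + 16*l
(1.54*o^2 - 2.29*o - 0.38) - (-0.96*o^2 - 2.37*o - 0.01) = 2.5*o^2 + 0.0800000000000001*o - 0.37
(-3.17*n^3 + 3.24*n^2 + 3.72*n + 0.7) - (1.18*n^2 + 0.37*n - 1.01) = -3.17*n^3 + 2.06*n^2 + 3.35*n + 1.71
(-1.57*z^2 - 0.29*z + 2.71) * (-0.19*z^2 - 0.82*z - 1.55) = 0.2983*z^4 + 1.3425*z^3 + 2.1564*z^2 - 1.7727*z - 4.2005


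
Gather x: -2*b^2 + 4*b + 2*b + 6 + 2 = -2*b^2 + 6*b + 8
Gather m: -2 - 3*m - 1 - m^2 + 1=-m^2 - 3*m - 2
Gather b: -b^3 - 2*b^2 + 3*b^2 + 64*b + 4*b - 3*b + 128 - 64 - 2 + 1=-b^3 + b^2 + 65*b + 63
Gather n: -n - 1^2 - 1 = -n - 2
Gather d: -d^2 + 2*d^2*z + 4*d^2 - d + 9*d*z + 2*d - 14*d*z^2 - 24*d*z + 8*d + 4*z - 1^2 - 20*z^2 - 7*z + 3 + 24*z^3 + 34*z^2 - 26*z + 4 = d^2*(2*z + 3) + d*(-14*z^2 - 15*z + 9) + 24*z^3 + 14*z^2 - 29*z + 6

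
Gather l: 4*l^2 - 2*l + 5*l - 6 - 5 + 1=4*l^2 + 3*l - 10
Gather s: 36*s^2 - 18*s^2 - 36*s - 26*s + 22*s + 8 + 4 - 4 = 18*s^2 - 40*s + 8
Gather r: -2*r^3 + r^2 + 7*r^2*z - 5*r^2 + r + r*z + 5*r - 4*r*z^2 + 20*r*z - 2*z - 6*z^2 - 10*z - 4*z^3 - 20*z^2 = -2*r^3 + r^2*(7*z - 4) + r*(-4*z^2 + 21*z + 6) - 4*z^3 - 26*z^2 - 12*z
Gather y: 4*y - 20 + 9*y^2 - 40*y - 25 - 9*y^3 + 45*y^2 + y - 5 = -9*y^3 + 54*y^2 - 35*y - 50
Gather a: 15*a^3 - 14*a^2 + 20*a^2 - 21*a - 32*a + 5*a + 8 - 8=15*a^3 + 6*a^2 - 48*a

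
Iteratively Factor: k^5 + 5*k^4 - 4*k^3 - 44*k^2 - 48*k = (k - 3)*(k^4 + 8*k^3 + 20*k^2 + 16*k) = k*(k - 3)*(k^3 + 8*k^2 + 20*k + 16) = k*(k - 3)*(k + 4)*(k^2 + 4*k + 4) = k*(k - 3)*(k + 2)*(k + 4)*(k + 2)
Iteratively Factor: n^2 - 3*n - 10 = (n - 5)*(n + 2)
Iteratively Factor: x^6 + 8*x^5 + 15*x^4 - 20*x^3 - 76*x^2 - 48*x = (x + 4)*(x^5 + 4*x^4 - x^3 - 16*x^2 - 12*x) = (x - 2)*(x + 4)*(x^4 + 6*x^3 + 11*x^2 + 6*x) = (x - 2)*(x + 1)*(x + 4)*(x^3 + 5*x^2 + 6*x) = (x - 2)*(x + 1)*(x + 2)*(x + 4)*(x^2 + 3*x) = (x - 2)*(x + 1)*(x + 2)*(x + 3)*(x + 4)*(x)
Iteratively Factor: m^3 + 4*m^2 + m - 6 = (m - 1)*(m^2 + 5*m + 6) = (m - 1)*(m + 3)*(m + 2)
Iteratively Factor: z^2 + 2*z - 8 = (z - 2)*(z + 4)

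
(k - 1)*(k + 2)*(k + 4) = k^3 + 5*k^2 + 2*k - 8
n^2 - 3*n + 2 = (n - 2)*(n - 1)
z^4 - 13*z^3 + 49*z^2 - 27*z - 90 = (z - 6)*(z - 5)*(z - 3)*(z + 1)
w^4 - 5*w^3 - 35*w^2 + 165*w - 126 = (w - 7)*(w - 3)*(w - 1)*(w + 6)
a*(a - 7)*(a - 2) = a^3 - 9*a^2 + 14*a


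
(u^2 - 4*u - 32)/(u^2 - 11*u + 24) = (u + 4)/(u - 3)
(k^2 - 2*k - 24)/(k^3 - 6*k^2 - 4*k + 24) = (k + 4)/(k^2 - 4)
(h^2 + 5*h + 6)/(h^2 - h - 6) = (h + 3)/(h - 3)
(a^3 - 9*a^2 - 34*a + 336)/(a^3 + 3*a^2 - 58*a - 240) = (a - 7)/(a + 5)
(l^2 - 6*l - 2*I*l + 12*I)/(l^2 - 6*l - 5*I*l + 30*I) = (l - 2*I)/(l - 5*I)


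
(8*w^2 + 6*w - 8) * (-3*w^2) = -24*w^4 - 18*w^3 + 24*w^2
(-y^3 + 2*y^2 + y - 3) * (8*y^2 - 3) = -8*y^5 + 16*y^4 + 11*y^3 - 30*y^2 - 3*y + 9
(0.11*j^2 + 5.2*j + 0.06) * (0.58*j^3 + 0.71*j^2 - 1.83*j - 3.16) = 0.0638*j^5 + 3.0941*j^4 + 3.5255*j^3 - 9.821*j^2 - 16.5418*j - 0.1896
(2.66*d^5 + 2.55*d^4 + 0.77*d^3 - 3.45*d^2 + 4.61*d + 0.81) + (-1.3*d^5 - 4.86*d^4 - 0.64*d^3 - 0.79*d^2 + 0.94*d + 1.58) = 1.36*d^5 - 2.31*d^4 + 0.13*d^3 - 4.24*d^2 + 5.55*d + 2.39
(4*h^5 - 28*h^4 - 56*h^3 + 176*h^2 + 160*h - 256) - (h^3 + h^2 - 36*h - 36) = 4*h^5 - 28*h^4 - 57*h^3 + 175*h^2 + 196*h - 220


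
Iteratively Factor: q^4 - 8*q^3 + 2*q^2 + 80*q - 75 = (q - 5)*(q^3 - 3*q^2 - 13*q + 15) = (q - 5)^2*(q^2 + 2*q - 3) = (q - 5)^2*(q + 3)*(q - 1)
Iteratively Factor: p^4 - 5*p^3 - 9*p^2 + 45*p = (p - 3)*(p^3 - 2*p^2 - 15*p) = p*(p - 3)*(p^2 - 2*p - 15) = p*(p - 3)*(p + 3)*(p - 5)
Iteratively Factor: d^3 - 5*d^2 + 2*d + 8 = (d - 4)*(d^2 - d - 2) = (d - 4)*(d - 2)*(d + 1)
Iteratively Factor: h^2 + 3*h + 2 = (h + 2)*(h + 1)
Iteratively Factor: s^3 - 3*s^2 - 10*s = (s - 5)*(s^2 + 2*s) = (s - 5)*(s + 2)*(s)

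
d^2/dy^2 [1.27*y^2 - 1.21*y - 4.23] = 2.54000000000000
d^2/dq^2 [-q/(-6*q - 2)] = -3/(3*q + 1)^3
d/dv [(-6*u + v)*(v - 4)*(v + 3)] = -12*u*v + 6*u + 3*v^2 - 2*v - 12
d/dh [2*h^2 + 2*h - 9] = 4*h + 2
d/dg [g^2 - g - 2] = 2*g - 1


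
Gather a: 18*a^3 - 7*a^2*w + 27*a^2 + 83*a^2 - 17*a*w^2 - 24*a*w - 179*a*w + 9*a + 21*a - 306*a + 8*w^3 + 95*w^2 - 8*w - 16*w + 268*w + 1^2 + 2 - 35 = 18*a^3 + a^2*(110 - 7*w) + a*(-17*w^2 - 203*w - 276) + 8*w^3 + 95*w^2 + 244*w - 32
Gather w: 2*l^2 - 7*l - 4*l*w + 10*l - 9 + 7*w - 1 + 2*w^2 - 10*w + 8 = 2*l^2 + 3*l + 2*w^2 + w*(-4*l - 3) - 2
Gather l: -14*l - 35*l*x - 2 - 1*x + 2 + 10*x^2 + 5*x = l*(-35*x - 14) + 10*x^2 + 4*x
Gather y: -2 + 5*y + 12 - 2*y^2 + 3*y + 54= -2*y^2 + 8*y + 64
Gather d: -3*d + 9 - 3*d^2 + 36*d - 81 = -3*d^2 + 33*d - 72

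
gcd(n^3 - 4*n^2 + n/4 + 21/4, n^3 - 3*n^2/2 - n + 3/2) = n^2 - n/2 - 3/2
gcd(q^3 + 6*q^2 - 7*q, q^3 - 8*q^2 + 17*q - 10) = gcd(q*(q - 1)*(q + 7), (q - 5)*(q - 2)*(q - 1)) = q - 1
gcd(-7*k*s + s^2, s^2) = s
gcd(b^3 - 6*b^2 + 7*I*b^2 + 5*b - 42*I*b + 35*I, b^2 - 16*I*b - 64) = 1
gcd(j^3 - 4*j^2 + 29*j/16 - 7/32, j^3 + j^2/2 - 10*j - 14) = j - 7/2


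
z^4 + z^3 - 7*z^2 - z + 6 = (z - 2)*(z - 1)*(z + 1)*(z + 3)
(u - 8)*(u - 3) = u^2 - 11*u + 24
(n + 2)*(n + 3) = n^2 + 5*n + 6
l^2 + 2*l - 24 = (l - 4)*(l + 6)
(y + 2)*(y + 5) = y^2 + 7*y + 10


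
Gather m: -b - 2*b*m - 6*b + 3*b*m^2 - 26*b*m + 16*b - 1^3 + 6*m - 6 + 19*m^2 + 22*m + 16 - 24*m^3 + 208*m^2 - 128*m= 9*b - 24*m^3 + m^2*(3*b + 227) + m*(-28*b - 100) + 9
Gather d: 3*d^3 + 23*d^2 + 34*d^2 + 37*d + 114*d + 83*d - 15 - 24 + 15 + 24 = 3*d^3 + 57*d^2 + 234*d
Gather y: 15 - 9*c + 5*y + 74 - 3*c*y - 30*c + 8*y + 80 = -39*c + y*(13 - 3*c) + 169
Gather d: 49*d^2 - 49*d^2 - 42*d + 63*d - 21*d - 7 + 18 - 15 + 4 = 0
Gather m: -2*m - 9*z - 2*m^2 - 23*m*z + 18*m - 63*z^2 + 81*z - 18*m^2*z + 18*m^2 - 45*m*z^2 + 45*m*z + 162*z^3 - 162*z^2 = m^2*(16 - 18*z) + m*(-45*z^2 + 22*z + 16) + 162*z^3 - 225*z^2 + 72*z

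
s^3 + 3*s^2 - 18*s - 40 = (s - 4)*(s + 2)*(s + 5)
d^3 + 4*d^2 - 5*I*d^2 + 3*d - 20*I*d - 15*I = (d + 1)*(d + 3)*(d - 5*I)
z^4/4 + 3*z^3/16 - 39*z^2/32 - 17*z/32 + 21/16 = (z/4 + 1/2)*(z - 7/4)*(z - 1)*(z + 3/2)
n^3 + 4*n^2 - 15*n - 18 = (n - 3)*(n + 1)*(n + 6)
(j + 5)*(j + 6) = j^2 + 11*j + 30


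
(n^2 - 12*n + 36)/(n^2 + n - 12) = (n^2 - 12*n + 36)/(n^2 + n - 12)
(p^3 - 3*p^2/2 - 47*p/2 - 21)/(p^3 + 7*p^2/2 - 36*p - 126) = (p + 1)/(p + 6)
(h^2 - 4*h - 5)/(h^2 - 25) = (h + 1)/(h + 5)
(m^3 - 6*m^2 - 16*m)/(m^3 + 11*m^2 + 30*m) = (m^2 - 6*m - 16)/(m^2 + 11*m + 30)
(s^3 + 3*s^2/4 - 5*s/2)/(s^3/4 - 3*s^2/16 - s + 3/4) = 4*s*(4*s - 5)/(4*s^2 - 11*s + 6)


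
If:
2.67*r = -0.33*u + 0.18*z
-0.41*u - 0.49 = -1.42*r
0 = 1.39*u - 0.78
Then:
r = 0.51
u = 0.56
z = 8.55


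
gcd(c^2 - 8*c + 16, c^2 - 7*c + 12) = c - 4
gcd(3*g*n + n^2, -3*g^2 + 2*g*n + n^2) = 3*g + n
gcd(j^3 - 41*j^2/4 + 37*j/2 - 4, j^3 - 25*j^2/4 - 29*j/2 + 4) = j^2 - 33*j/4 + 2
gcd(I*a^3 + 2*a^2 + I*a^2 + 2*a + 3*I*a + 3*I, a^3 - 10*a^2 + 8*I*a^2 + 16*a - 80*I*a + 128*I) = 1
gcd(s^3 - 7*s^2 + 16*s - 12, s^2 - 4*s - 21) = 1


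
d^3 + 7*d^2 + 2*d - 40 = (d - 2)*(d + 4)*(d + 5)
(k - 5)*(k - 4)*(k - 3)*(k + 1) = k^4 - 11*k^3 + 35*k^2 - 13*k - 60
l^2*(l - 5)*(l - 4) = l^4 - 9*l^3 + 20*l^2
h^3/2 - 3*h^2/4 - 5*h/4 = h*(h/2 + 1/2)*(h - 5/2)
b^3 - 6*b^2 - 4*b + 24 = (b - 6)*(b - 2)*(b + 2)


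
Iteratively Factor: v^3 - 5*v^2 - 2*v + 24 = (v - 4)*(v^2 - v - 6) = (v - 4)*(v + 2)*(v - 3)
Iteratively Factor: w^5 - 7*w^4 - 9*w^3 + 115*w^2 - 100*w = (w - 5)*(w^4 - 2*w^3 - 19*w^2 + 20*w) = (w - 5)*(w - 1)*(w^3 - w^2 - 20*w) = (w - 5)*(w - 1)*(w + 4)*(w^2 - 5*w) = (w - 5)^2*(w - 1)*(w + 4)*(w)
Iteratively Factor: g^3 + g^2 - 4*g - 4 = (g - 2)*(g^2 + 3*g + 2) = (g - 2)*(g + 1)*(g + 2)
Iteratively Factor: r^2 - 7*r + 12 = (r - 3)*(r - 4)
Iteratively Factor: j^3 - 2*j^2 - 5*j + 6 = (j - 1)*(j^2 - j - 6) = (j - 3)*(j - 1)*(j + 2)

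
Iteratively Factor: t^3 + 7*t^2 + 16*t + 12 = (t + 2)*(t^2 + 5*t + 6) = (t + 2)^2*(t + 3)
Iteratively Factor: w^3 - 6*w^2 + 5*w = (w - 5)*(w^2 - w) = w*(w - 5)*(w - 1)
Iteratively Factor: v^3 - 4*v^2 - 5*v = (v)*(v^2 - 4*v - 5) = v*(v - 5)*(v + 1)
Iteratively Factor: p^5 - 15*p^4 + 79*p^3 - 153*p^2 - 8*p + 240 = (p - 4)*(p^4 - 11*p^3 + 35*p^2 - 13*p - 60) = (p - 4)*(p + 1)*(p^3 - 12*p^2 + 47*p - 60) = (p - 4)^2*(p + 1)*(p^2 - 8*p + 15) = (p - 4)^2*(p - 3)*(p + 1)*(p - 5)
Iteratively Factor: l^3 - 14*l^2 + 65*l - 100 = (l - 5)*(l^2 - 9*l + 20) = (l - 5)^2*(l - 4)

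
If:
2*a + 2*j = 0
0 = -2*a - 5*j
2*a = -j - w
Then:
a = 0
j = 0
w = 0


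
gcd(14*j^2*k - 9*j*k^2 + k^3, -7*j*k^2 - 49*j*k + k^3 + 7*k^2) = 7*j*k - k^2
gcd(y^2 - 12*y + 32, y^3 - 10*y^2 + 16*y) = y - 8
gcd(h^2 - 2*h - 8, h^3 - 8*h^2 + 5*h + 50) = h + 2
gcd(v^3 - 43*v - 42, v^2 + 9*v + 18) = v + 6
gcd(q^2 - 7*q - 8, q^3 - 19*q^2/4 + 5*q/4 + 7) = q + 1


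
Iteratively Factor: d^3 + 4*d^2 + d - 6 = (d - 1)*(d^2 + 5*d + 6) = (d - 1)*(d + 3)*(d + 2)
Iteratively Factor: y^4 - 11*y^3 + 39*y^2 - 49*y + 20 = (y - 1)*(y^3 - 10*y^2 + 29*y - 20) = (y - 4)*(y - 1)*(y^2 - 6*y + 5) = (y - 5)*(y - 4)*(y - 1)*(y - 1)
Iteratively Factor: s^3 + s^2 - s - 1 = (s - 1)*(s^2 + 2*s + 1) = (s - 1)*(s + 1)*(s + 1)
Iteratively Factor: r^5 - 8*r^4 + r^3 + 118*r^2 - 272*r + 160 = (r + 4)*(r^4 - 12*r^3 + 49*r^2 - 78*r + 40) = (r - 1)*(r + 4)*(r^3 - 11*r^2 + 38*r - 40) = (r - 5)*(r - 1)*(r + 4)*(r^2 - 6*r + 8) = (r - 5)*(r - 4)*(r - 1)*(r + 4)*(r - 2)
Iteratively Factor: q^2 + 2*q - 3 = (q + 3)*(q - 1)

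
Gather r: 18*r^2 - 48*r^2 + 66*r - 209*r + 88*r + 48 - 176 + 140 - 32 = -30*r^2 - 55*r - 20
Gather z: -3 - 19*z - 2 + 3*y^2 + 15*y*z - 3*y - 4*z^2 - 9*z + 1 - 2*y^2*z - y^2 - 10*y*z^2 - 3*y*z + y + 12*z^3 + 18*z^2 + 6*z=2*y^2 - 2*y + 12*z^3 + z^2*(14 - 10*y) + z*(-2*y^2 + 12*y - 22) - 4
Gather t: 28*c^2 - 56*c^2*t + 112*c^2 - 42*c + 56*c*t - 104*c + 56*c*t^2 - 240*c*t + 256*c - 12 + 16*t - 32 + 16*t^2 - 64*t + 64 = 140*c^2 + 110*c + t^2*(56*c + 16) + t*(-56*c^2 - 184*c - 48) + 20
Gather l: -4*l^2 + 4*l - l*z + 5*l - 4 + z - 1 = -4*l^2 + l*(9 - z) + z - 5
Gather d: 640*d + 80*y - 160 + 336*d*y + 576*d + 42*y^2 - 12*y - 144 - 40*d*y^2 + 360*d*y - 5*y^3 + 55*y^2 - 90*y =d*(-40*y^2 + 696*y + 1216) - 5*y^3 + 97*y^2 - 22*y - 304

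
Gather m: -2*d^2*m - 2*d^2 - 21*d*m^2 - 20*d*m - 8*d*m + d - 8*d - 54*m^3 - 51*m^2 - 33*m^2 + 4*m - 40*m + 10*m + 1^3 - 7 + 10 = -2*d^2 - 7*d - 54*m^3 + m^2*(-21*d - 84) + m*(-2*d^2 - 28*d - 26) + 4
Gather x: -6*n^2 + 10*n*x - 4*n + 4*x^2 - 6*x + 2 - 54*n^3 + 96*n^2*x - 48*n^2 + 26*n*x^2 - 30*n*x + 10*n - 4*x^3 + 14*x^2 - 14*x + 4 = -54*n^3 - 54*n^2 + 6*n - 4*x^3 + x^2*(26*n + 18) + x*(96*n^2 - 20*n - 20) + 6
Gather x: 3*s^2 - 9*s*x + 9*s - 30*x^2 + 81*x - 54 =3*s^2 + 9*s - 30*x^2 + x*(81 - 9*s) - 54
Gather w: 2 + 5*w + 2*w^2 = 2*w^2 + 5*w + 2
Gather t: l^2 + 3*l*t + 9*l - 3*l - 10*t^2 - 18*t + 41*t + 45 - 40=l^2 + 6*l - 10*t^2 + t*(3*l + 23) + 5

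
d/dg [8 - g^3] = -3*g^2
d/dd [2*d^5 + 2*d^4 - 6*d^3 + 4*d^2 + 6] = 2*d*(5*d^3 + 4*d^2 - 9*d + 4)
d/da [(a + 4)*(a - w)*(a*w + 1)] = w*(a + 4)*(a - w) + (a + 4)*(a*w + 1) + (a - w)*(a*w + 1)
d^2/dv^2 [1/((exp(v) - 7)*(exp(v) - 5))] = 4*(exp(3*v) - 9*exp(2*v) + exp(v) + 105)*exp(v)/(exp(6*v) - 36*exp(5*v) + 537*exp(4*v) - 4248*exp(3*v) + 18795*exp(2*v) - 44100*exp(v) + 42875)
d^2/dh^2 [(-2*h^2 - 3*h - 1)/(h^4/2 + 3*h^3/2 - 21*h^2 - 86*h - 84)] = 8*(-3*h^6 - 6*h^5 - 56*h^4 - 658*h^3 - 753*h^2 + 4076*h + 964)/(h^10 + 5*h^9 - 123*h^8 - 773*h^7 + 4142*h^6 + 38076*h^5 + 13624*h^4 - 550384*h^3 - 1864800*h^2 - 2455488*h - 1185408)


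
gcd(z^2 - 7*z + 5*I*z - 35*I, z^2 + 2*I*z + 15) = z + 5*I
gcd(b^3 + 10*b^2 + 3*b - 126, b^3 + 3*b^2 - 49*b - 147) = b + 7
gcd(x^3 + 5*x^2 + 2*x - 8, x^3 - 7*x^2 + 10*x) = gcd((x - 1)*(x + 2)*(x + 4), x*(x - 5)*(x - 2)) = 1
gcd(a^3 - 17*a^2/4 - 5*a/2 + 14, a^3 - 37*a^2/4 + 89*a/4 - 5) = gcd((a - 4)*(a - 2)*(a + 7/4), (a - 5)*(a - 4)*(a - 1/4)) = a - 4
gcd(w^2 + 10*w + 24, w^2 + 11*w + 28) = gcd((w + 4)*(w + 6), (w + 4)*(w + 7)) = w + 4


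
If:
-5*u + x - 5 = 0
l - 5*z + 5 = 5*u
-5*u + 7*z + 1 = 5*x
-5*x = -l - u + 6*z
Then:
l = -4205/163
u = -234/163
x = -355/163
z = -444/163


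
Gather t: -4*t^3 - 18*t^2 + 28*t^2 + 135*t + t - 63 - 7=-4*t^3 + 10*t^2 + 136*t - 70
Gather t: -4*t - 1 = -4*t - 1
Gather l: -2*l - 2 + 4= 2 - 2*l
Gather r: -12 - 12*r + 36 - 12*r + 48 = 72 - 24*r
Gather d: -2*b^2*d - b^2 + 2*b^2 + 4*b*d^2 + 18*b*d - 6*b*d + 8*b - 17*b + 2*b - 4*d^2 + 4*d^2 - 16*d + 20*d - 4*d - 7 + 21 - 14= b^2 + 4*b*d^2 - 7*b + d*(-2*b^2 + 12*b)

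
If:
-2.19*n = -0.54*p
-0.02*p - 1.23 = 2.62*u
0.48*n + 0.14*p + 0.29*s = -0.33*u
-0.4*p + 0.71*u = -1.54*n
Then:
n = -3.20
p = -12.97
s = 11.98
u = -0.37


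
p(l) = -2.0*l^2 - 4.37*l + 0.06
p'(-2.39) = 5.19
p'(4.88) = -23.89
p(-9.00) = -122.61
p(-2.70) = -2.72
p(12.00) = -340.38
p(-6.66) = -59.55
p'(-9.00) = 31.63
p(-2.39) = -0.92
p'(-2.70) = 6.43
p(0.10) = -0.40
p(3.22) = -34.75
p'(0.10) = -4.77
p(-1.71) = 1.68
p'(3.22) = -17.25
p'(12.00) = -52.37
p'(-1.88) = 3.15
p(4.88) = -68.89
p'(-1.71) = 2.47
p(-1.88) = 1.21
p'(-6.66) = 22.27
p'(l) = -4.0*l - 4.37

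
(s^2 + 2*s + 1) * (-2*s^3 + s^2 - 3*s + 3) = -2*s^5 - 3*s^4 - 3*s^3 - 2*s^2 + 3*s + 3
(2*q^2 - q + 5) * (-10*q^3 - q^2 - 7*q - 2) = -20*q^5 + 8*q^4 - 63*q^3 - 2*q^2 - 33*q - 10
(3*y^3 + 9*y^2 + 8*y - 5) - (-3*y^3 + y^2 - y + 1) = 6*y^3 + 8*y^2 + 9*y - 6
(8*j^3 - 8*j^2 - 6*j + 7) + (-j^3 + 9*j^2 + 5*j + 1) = 7*j^3 + j^2 - j + 8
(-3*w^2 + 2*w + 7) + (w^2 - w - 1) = -2*w^2 + w + 6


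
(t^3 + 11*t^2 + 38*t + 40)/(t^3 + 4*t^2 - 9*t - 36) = (t^2 + 7*t + 10)/(t^2 - 9)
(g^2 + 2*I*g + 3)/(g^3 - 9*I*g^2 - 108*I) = (g - I)/(g^2 - 12*I*g - 36)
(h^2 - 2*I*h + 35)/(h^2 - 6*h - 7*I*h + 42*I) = (h + 5*I)/(h - 6)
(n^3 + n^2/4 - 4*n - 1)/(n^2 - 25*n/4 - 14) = (-4*n^3 - n^2 + 16*n + 4)/(-4*n^2 + 25*n + 56)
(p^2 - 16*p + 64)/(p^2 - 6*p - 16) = (p - 8)/(p + 2)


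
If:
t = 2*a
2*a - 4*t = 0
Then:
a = 0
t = 0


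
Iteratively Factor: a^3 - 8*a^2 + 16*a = (a)*(a^2 - 8*a + 16) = a*(a - 4)*(a - 4)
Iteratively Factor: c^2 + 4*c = (c)*(c + 4)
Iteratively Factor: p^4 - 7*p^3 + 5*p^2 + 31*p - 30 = (p - 5)*(p^3 - 2*p^2 - 5*p + 6) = (p - 5)*(p - 1)*(p^2 - p - 6) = (p - 5)*(p - 1)*(p + 2)*(p - 3)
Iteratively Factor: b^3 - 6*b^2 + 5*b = (b - 1)*(b^2 - 5*b) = b*(b - 1)*(b - 5)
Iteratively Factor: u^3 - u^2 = (u)*(u^2 - u) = u^2*(u - 1)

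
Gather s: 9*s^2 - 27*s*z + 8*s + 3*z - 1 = 9*s^2 + s*(8 - 27*z) + 3*z - 1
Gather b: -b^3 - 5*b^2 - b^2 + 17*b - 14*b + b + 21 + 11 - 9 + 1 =-b^3 - 6*b^2 + 4*b + 24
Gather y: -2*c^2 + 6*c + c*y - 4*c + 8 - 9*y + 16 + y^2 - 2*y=-2*c^2 + 2*c + y^2 + y*(c - 11) + 24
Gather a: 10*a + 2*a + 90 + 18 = 12*a + 108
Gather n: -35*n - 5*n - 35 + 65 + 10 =40 - 40*n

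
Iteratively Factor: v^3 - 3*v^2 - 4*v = (v + 1)*(v^2 - 4*v) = v*(v + 1)*(v - 4)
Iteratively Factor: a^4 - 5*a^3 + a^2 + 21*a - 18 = (a - 3)*(a^3 - 2*a^2 - 5*a + 6) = (a - 3)*(a - 1)*(a^2 - a - 6) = (a - 3)^2*(a - 1)*(a + 2)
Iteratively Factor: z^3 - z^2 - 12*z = (z - 4)*(z^2 + 3*z) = z*(z - 4)*(z + 3)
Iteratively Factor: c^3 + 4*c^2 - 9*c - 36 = (c - 3)*(c^2 + 7*c + 12) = (c - 3)*(c + 3)*(c + 4)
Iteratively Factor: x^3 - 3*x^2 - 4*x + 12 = (x - 3)*(x^2 - 4) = (x - 3)*(x + 2)*(x - 2)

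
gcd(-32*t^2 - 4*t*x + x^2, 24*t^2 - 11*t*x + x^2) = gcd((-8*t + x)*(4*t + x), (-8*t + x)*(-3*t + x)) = -8*t + x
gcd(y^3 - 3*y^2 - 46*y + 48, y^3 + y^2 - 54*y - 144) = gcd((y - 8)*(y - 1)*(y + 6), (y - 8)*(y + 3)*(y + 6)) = y^2 - 2*y - 48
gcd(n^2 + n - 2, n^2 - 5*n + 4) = n - 1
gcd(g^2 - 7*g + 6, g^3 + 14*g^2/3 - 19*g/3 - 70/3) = 1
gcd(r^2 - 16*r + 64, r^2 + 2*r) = 1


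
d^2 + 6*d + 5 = (d + 1)*(d + 5)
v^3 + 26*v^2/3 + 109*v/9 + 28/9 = (v + 1/3)*(v + 4/3)*(v + 7)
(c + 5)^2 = c^2 + 10*c + 25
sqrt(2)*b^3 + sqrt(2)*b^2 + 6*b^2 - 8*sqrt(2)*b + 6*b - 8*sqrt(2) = (b - sqrt(2))*(b + 4*sqrt(2))*(sqrt(2)*b + sqrt(2))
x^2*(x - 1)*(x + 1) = x^4 - x^2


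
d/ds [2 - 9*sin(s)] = -9*cos(s)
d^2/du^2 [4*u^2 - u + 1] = 8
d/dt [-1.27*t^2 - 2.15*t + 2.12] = -2.54*t - 2.15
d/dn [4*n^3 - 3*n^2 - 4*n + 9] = 12*n^2 - 6*n - 4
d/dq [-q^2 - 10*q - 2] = -2*q - 10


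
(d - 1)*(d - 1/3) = d^2 - 4*d/3 + 1/3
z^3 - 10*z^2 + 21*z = z*(z - 7)*(z - 3)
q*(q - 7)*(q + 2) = q^3 - 5*q^2 - 14*q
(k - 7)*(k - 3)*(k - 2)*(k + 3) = k^4 - 9*k^3 + 5*k^2 + 81*k - 126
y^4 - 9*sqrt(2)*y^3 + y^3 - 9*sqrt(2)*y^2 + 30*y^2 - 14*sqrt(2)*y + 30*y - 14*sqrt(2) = (y + 1)*(y - 7*sqrt(2))*(y - sqrt(2))^2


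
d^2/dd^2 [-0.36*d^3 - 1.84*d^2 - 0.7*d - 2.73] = -2.16*d - 3.68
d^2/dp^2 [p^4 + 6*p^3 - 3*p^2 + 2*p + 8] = 12*p^2 + 36*p - 6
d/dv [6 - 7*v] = -7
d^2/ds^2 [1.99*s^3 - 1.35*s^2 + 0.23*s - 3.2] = 11.94*s - 2.7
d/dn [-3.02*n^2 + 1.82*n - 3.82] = 1.82 - 6.04*n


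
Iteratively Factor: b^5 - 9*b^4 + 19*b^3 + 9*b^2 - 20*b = (b)*(b^4 - 9*b^3 + 19*b^2 + 9*b - 20) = b*(b - 1)*(b^3 - 8*b^2 + 11*b + 20) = b*(b - 5)*(b - 1)*(b^2 - 3*b - 4) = b*(b - 5)*(b - 1)*(b + 1)*(b - 4)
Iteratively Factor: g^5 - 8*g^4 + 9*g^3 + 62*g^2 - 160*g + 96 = (g - 4)*(g^4 - 4*g^3 - 7*g^2 + 34*g - 24) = (g - 4)*(g - 2)*(g^3 - 2*g^2 - 11*g + 12) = (g - 4)*(g - 2)*(g - 1)*(g^2 - g - 12) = (g - 4)*(g - 2)*(g - 1)*(g + 3)*(g - 4)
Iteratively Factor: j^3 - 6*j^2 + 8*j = (j - 4)*(j^2 - 2*j) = j*(j - 4)*(j - 2)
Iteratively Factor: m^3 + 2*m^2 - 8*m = (m)*(m^2 + 2*m - 8) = m*(m - 2)*(m + 4)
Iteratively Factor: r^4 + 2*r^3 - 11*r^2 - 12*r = (r - 3)*(r^3 + 5*r^2 + 4*r) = (r - 3)*(r + 4)*(r^2 + r) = (r - 3)*(r + 1)*(r + 4)*(r)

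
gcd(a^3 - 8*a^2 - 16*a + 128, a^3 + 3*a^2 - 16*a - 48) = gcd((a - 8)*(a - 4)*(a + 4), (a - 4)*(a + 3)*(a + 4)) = a^2 - 16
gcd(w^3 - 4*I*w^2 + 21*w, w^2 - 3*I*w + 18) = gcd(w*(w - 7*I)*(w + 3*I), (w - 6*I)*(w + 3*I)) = w + 3*I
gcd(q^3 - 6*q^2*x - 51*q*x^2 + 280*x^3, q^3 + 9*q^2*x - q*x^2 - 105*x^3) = q + 7*x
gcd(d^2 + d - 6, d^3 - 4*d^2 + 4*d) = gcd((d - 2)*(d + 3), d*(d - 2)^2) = d - 2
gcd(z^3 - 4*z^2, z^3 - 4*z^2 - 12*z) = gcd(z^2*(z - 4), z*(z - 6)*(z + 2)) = z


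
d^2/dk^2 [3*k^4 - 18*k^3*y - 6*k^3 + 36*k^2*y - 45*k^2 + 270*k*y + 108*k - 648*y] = 36*k^2 - 108*k*y - 36*k + 72*y - 90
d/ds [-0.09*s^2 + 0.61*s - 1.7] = 0.61 - 0.18*s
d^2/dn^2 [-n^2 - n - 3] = -2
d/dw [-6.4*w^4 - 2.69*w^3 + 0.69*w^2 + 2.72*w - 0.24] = -25.6*w^3 - 8.07*w^2 + 1.38*w + 2.72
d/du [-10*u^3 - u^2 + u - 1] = -30*u^2 - 2*u + 1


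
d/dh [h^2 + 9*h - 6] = 2*h + 9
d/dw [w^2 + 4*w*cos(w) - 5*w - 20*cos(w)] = -4*w*sin(w) + 2*w + 20*sin(w) + 4*cos(w) - 5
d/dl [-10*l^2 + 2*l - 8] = 2 - 20*l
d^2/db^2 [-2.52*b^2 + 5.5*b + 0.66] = -5.04000000000000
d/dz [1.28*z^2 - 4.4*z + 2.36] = 2.56*z - 4.4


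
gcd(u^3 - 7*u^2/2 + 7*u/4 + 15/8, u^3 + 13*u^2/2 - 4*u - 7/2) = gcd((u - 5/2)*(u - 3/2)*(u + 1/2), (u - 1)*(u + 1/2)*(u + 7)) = u + 1/2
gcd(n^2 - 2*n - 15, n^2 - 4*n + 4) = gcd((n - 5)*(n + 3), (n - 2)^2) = 1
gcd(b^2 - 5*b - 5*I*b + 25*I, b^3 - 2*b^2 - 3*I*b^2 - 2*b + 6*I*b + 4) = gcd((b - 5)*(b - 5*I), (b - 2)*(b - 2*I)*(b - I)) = 1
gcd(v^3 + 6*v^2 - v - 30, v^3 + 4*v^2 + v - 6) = v + 3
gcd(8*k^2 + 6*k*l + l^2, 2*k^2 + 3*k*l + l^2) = 2*k + l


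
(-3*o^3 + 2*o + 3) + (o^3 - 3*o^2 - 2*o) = -2*o^3 - 3*o^2 + 3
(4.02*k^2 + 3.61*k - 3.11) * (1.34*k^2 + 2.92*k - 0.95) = 5.3868*k^4 + 16.5758*k^3 + 2.5548*k^2 - 12.5107*k + 2.9545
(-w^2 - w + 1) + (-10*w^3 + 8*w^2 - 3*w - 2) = -10*w^3 + 7*w^2 - 4*w - 1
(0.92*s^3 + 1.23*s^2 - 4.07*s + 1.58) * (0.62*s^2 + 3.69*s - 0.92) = 0.5704*s^5 + 4.1574*s^4 + 1.1689*s^3 - 15.1703*s^2 + 9.5746*s - 1.4536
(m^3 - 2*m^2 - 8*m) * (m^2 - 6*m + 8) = m^5 - 8*m^4 + 12*m^3 + 32*m^2 - 64*m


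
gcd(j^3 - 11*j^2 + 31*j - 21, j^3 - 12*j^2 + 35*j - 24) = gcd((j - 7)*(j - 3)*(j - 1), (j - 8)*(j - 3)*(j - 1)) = j^2 - 4*j + 3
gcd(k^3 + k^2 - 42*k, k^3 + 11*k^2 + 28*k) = k^2 + 7*k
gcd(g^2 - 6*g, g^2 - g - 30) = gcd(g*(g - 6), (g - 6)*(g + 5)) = g - 6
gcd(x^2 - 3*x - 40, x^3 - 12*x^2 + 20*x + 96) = x - 8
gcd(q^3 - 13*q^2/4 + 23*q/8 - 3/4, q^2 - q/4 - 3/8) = q - 3/4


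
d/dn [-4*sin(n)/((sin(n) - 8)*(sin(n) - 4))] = 4*(sin(n)^2 - 32)*cos(n)/((sin(n) - 8)^2*(sin(n) - 4)^2)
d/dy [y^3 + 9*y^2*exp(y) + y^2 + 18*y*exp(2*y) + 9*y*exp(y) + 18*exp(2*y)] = 9*y^2*exp(y) + 3*y^2 + 36*y*exp(2*y) + 27*y*exp(y) + 2*y + 54*exp(2*y) + 9*exp(y)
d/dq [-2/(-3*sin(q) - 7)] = -6*cos(q)/(3*sin(q) + 7)^2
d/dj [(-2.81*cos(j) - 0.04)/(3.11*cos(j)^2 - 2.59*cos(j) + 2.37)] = (-8.7391*cos(j)^2 - 0.2488*cos(j) + 6.7633)*sin(j)/(9.6721*cos(j)^4 - 16.1098*cos(j)^3 + 21.4495*cos(j)^2 - 12.2766*cos(j) + 5.6169)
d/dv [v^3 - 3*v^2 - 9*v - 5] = 3*v^2 - 6*v - 9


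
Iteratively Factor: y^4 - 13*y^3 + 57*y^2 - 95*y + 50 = (y - 2)*(y^3 - 11*y^2 + 35*y - 25) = (y - 5)*(y - 2)*(y^2 - 6*y + 5) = (y - 5)^2*(y - 2)*(y - 1)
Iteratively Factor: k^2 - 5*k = (k)*(k - 5)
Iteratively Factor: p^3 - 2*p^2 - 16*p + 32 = (p - 4)*(p^2 + 2*p - 8) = (p - 4)*(p + 4)*(p - 2)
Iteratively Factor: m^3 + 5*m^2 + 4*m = (m + 4)*(m^2 + m) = (m + 1)*(m + 4)*(m)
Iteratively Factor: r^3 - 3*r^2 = (r - 3)*(r^2) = r*(r - 3)*(r)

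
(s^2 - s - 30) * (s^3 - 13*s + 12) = s^5 - s^4 - 43*s^3 + 25*s^2 + 378*s - 360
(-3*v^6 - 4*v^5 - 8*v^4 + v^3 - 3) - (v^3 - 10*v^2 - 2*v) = -3*v^6 - 4*v^5 - 8*v^4 + 10*v^2 + 2*v - 3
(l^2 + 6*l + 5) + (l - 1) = l^2 + 7*l + 4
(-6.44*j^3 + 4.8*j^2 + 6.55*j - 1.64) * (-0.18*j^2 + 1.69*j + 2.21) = 1.1592*j^5 - 11.7476*j^4 - 7.2994*j^3 + 21.9727*j^2 + 11.7039*j - 3.6244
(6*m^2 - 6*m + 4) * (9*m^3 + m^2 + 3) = 54*m^5 - 48*m^4 + 30*m^3 + 22*m^2 - 18*m + 12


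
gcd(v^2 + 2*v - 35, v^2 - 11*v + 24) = 1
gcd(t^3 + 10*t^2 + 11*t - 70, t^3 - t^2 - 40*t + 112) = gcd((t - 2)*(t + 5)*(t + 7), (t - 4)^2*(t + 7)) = t + 7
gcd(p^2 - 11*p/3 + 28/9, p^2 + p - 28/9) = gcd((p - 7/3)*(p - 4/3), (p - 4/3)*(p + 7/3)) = p - 4/3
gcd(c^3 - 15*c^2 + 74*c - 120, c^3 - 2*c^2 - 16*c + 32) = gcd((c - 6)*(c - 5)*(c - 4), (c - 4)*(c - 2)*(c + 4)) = c - 4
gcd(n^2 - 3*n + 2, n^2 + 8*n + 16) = 1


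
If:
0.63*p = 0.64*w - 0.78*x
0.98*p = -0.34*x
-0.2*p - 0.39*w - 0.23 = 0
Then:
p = 0.29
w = -0.74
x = -0.84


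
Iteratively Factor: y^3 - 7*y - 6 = (y + 2)*(y^2 - 2*y - 3) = (y + 1)*(y + 2)*(y - 3)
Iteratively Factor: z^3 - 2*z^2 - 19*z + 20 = (z + 4)*(z^2 - 6*z + 5) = (z - 1)*(z + 4)*(z - 5)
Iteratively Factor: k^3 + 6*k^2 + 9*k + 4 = (k + 1)*(k^2 + 5*k + 4) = (k + 1)*(k + 4)*(k + 1)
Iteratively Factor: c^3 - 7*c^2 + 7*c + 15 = (c - 3)*(c^2 - 4*c - 5) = (c - 5)*(c - 3)*(c + 1)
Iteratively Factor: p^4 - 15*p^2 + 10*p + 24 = (p + 1)*(p^3 - p^2 - 14*p + 24) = (p - 2)*(p + 1)*(p^2 + p - 12) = (p - 3)*(p - 2)*(p + 1)*(p + 4)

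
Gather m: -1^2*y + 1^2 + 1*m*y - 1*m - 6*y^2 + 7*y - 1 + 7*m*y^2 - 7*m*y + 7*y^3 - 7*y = m*(7*y^2 - 6*y - 1) + 7*y^3 - 6*y^2 - y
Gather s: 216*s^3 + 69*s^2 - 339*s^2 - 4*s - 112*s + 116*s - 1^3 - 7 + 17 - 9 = 216*s^3 - 270*s^2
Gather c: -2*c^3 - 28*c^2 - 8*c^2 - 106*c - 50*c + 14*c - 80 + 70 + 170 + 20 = -2*c^3 - 36*c^2 - 142*c + 180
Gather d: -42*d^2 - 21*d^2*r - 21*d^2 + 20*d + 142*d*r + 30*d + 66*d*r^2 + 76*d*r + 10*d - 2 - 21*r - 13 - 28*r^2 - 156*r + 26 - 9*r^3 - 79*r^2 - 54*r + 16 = d^2*(-21*r - 63) + d*(66*r^2 + 218*r + 60) - 9*r^3 - 107*r^2 - 231*r + 27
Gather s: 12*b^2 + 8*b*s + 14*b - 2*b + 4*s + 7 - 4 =12*b^2 + 12*b + s*(8*b + 4) + 3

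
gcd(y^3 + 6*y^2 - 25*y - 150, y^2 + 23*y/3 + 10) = y + 6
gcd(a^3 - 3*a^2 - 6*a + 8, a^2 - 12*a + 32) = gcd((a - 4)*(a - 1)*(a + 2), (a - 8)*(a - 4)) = a - 4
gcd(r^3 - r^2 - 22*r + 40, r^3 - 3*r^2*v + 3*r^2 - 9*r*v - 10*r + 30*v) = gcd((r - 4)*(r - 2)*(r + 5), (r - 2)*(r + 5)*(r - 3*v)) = r^2 + 3*r - 10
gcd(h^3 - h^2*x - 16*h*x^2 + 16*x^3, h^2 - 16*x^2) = -h^2 + 16*x^2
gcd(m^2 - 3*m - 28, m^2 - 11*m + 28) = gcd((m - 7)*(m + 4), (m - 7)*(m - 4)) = m - 7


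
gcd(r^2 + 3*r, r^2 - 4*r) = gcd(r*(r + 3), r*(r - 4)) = r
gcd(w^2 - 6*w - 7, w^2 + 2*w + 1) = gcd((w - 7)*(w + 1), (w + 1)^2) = w + 1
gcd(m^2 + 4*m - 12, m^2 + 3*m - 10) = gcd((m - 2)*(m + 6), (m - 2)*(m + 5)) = m - 2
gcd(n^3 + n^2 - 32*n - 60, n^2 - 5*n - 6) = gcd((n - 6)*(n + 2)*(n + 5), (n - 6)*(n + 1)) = n - 6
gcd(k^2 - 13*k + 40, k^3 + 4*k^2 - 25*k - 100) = k - 5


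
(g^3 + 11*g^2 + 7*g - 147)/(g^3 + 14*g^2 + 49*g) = (g - 3)/g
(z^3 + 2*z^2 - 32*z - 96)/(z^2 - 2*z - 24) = z + 4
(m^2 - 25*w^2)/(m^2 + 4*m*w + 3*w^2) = (m^2 - 25*w^2)/(m^2 + 4*m*w + 3*w^2)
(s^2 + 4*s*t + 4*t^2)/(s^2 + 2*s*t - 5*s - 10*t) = (s + 2*t)/(s - 5)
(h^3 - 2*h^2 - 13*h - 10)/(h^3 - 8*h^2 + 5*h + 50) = (h + 1)/(h - 5)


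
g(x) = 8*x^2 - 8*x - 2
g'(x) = 16*x - 8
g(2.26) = 20.78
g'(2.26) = 28.16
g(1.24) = 0.38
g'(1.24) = 11.84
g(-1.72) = 35.43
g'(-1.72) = -35.52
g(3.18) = 53.46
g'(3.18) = 42.88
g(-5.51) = 284.96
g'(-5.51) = -96.16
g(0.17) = -3.13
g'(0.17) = -5.28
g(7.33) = 369.19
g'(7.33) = 109.28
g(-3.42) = 118.93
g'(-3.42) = -62.72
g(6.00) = 238.00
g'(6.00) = 88.00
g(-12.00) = 1246.00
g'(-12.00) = -200.00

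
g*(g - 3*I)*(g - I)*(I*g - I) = I*g^4 + 4*g^3 - I*g^3 - 4*g^2 - 3*I*g^2 + 3*I*g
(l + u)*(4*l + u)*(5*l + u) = 20*l^3 + 29*l^2*u + 10*l*u^2 + u^3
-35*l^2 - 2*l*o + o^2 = (-7*l + o)*(5*l + o)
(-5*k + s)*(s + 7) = -5*k*s - 35*k + s^2 + 7*s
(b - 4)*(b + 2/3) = b^2 - 10*b/3 - 8/3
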